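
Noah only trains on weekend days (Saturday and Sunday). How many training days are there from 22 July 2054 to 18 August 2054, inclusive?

22 July 2054 is a Wednesday.
From 22 July 2054 to 18 August 2054 is 28 days inclusive.
28 = 7 × 4, so the span is exactly 4 full weeks.
Each full week contributes 2 weekend days (Sat, Sun): 4 × 2 = 8.

8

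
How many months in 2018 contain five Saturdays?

A month has five Saturdays exactly when Saturday falls within its first (length − 28) days.
Jan: 31 days, starts Mon → 5 of Mon, Tue, Wed
Feb: 28 days, starts Thu → 5 of (none)
Mar: 31 days, starts Thu → 5 of Thu, Fri, Sat ✓
Apr: 30 days, starts Sun → 5 of Sun, Mon
May: 31 days, starts Tue → 5 of Tue, Wed, Thu
Jun: 30 days, starts Fri → 5 of Fri, Sat ✓
Jul: 31 days, starts Sun → 5 of Sun, Mon, Tue
Aug: 31 days, starts Wed → 5 of Wed, Thu, Fri
Sep: 30 days, starts Sat → 5 of Sat, Sun ✓
Oct: 31 days, starts Mon → 5 of Mon, Tue, Wed
Nov: 30 days, starts Thu → 5 of Thu, Fri
Dec: 31 days, starts Sat → 5 of Sat, Sun, Mon ✓
Months with five Saturdays: Mar, Jun, Sep, Dec.

4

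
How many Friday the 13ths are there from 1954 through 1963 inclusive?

Friday-the-13ths by year:
1954: Aug
1955: May
1956: Jan, Apr, Jul
1957: Sep, Dec
1958: Jun
1959: Feb, Mar, Nov
1960: May
1961: Jan, Oct
1962: Apr, Jul
1963: Sep, Dec

18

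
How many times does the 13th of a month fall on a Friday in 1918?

The 13th falls on a Friday when the month's 13th has weekday Fri.
Jan 13 is Sun; Feb 13 is Wed; Mar 13 is Wed; Apr 13 is Sat; May 13 is Mon; Jun 13 is Thu; Jul 13 is Sat; Aug 13 is Tue; Sep 13 is Fri ✓; Oct 13 is Sun; Nov 13 is Wed; Dec 13 is Fri ✓.
Friday the 13ths: Sep, Dec.

2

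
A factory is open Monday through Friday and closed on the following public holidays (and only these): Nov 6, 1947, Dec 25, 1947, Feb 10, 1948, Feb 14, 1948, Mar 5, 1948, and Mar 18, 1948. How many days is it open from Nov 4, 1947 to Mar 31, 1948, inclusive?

102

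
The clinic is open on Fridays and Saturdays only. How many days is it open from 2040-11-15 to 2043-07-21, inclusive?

2040-11-15 is a Thursday.
That's 979 days from start to end, counting both.
979 = 7 × 139 + 6, so there are 139 full weeks plus 6 extra days.
Each full week contributes 2 days from the set (Fri, Sat): 139 × 2 = 278.
The 6 extra days are Thursday, Friday, Saturday, Sunday, Monday, Tuesday — 2 of them qualify.
Total: 278 + 2 = 280.

280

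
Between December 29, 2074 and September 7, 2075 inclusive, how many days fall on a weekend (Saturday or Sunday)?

December 29, 2074 is a Saturday.
From December 29, 2074 to September 7, 2075 is 253 days inclusive.
253 = 7 × 36 + 1, so there are 36 full weeks plus 1 extra day.
Each full week contributes 2 weekend days (Sat, Sun): 36 × 2 = 72.
The 1 extra day is Saturday — 1 of them qualifies.
Total: 72 + 1 = 73.

73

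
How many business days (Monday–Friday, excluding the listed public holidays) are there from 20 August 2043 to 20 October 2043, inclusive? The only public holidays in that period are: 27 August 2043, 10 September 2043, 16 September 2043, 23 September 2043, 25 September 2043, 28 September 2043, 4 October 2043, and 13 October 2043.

20 August 2043 is a Thursday.
From 20 August 2043 to 20 October 2043 is 62 days inclusive.
62 = 7 × 8 + 6, so there are 8 full weeks plus 6 extra days.
Each full week contributes 5 weekdays (Mon–Fri): 8 × 5 = 40.
The 6 extra days are Thu, Fri, Sat, Sun, Mon, Tue — 4 of them qualify.
Total: 40 + 4 = 44.
Holidays: 27 August 2043 (Thu); 10 September 2043 (Thu); 16 September 2043 (Wed); 23 September 2043 (Wed); 25 September 2043 (Fri); 28 September 2043 (Mon); 4 October 2043 (Sun); 13 October 2043 (Tue).
7 of the 8 holidays fall on weekdays; the rest are weekends and were already excluded.
Business days: 44 − 7 = 37.

37 business days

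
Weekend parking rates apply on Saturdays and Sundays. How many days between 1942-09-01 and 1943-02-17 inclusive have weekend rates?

1942-09-01 is a Tuesday.
That's 170 days from start to end, counting both.
170 = 7 × 24 + 2, so there are 24 full weeks plus 2 extra days.
Each full week contributes 2 weekend days (Sat, Sun): 24 × 2 = 48.
The 2 extra days are Tue, Wed — none qualify.
Total: 48 + 0 = 48.

48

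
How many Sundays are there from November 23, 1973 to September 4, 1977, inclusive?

November 23, 1973 is a Friday.
That's 1382 days from start to end, counting both.
1382 = 7 × 197 + 3, so there are 197 full weeks plus 3 extra days.
Each full week contributes one Sunday: 197 so far.
The 3 extra days are Fri, Sat, Sun — 1 of them qualifies.
Total: 197 + 1 = 198.

198 Sundays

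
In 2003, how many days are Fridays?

52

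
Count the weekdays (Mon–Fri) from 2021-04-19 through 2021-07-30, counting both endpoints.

2021-04-19 is a Monday.
That's 103 days from start to end, counting both.
103 = 7 × 14 + 5, so there are 14 full weeks plus 5 extra days.
Each full week contributes 5 weekdays (Mon–Fri): 14 × 5 = 70.
The 5 extra days are Monday, Tuesday, Wednesday, Thursday, Friday — 5 of them qualify.
Total: 70 + 5 = 75.

75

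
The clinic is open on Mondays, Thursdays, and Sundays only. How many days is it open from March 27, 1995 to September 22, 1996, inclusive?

234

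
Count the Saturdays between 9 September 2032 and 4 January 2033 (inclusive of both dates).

17 Saturdays

9 September 2032 is a Thursday.
From 9 September 2032 to 4 January 2033 is 118 days inclusive.
118 = 7 × 16 + 6, so there are 16 full weeks plus 6 extra days.
Each full week contributes one Saturday: 16 so far.
The 6 extra days are Thu, Fri, Sat, Sun, Mon, Tue — 1 of them qualifies.
Total: 16 + 1 = 17.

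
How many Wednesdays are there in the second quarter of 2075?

Apr 1, 2075 is a Monday.
The range spans 91 days (inclusive of both endpoints).
91 = 7 × 13, so the span is exactly 13 full weeks.
Each full week contributes one Wednesday: 13 so far.
Total: 13.

13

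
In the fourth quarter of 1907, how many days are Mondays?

1 October 1907 is a Tuesday.
From 1 October 1907 to 31 December 1907 is 92 days inclusive.
92 = 7 × 13 + 1, so there are 13 full weeks plus 1 extra day.
Each full week contributes one Monday: 13 so far.
The 1 extra day is Tue — none qualify.
Total: 13 + 0 = 13.

13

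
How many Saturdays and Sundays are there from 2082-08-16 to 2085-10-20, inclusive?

332

2082-08-16 is a Sunday.
From 2082-08-16 to 2085-10-20 is 1162 days inclusive.
1162 = 7 × 166, so the span is exactly 166 full weeks.
Each full week contributes 2 weekend days (Sat, Sun): 166 × 2 = 332.
Total: 332.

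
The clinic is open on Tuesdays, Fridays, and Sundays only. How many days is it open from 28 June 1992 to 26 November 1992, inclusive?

65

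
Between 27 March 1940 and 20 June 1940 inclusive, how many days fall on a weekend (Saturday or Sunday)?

24

27 March 1940 is a Wednesday.
From 27 March 1940 to 20 June 1940 is 86 days inclusive.
86 = 7 × 12 + 2, so there are 12 full weeks plus 2 extra days.
Each full week contributes 2 weekend days (Sat, Sun): 12 × 2 = 24.
The 2 extra days are Wednesday, Thursday — none qualify.
Total: 24 + 0 = 24.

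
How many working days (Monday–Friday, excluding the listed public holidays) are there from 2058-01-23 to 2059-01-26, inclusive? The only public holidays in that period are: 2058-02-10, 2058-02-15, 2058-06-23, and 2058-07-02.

261

2058-01-23 is a Wednesday.
The range spans 369 days (inclusive of both endpoints).
369 = 7 × 52 + 5, so there are 52 full weeks plus 5 extra days.
Each full week contributes 5 weekdays (Mon–Fri): 52 × 5 = 260.
The 5 extra days are Wednesday, Thursday, Friday, Saturday, Sunday — 3 of them qualify.
Total: 260 + 3 = 263.
Holidays: 2058-02-10 (Sun); 2058-02-15 (Fri); 2058-06-23 (Sun); 2058-07-02 (Tue).
2 of the 4 holidays fall on weekdays; the rest are weekends and were already excluded.
Business days: 263 − 2 = 261.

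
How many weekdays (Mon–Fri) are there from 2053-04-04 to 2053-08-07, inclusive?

90 weekdays

2053-04-04 is a Friday.
From 2053-04-04 to 2053-08-07 is 126 days inclusive.
126 = 7 × 18, so the span is exactly 18 full weeks.
Each full week contributes 5 weekdays (Mon–Fri): 18 × 5 = 90.
Total: 90.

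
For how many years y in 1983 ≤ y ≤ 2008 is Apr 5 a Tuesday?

Day of week of April 5 in each year:
1983: Tue ✓, 1984: Thu, 1985: Fri, 1986: Sat, 1987: Sun, 1988: Tue ✓, 1989: Wed, 1990: Thu, 1991: Fri, 1992: Sun, 1993: Mon, 1994: Tue ✓, 1995: Wed, 1996: Fri, 1997: Sat, 1998: Sun, 1999: Mon, 2000: Wed, 2001: Thu, 2002: Fri, 2003: Sat, 2004: Mon, 2005: Tue ✓, 2006: Wed, 2007: Thu, 2008: Sat
Tuesdays: 1983, 1988, 1994, 2005.

4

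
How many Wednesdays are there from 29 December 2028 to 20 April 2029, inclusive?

29 December 2028 is a Friday.
From 29 December 2028 to 20 April 2029 is 113 days inclusive.
113 = 7 × 16 + 1, so there are 16 full weeks plus 1 extra day.
Each full week contributes one Wednesday: 16 so far.
The 1 extra day is Fri — none qualify.
Total: 16 + 0 = 16.

16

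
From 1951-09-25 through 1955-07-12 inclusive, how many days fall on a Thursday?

1951-09-25 is a Tuesday.
The range spans 1387 days (inclusive of both endpoints).
1387 = 7 × 198 + 1, so there are 198 full weeks plus 1 extra day.
Each full week contributes one Thursday: 198 so far.
The 1 extra day is Tue — none qualify.
Total: 198 + 0 = 198.

198 Thursdays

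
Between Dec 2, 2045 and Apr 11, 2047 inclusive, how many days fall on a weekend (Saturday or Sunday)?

Dec 2, 2045 is a Saturday.
The range spans 496 days (inclusive of both endpoints).
496 = 7 × 70 + 6, so there are 70 full weeks plus 6 extra days.
Each full week contributes 2 weekend days (Sat, Sun): 70 × 2 = 140.
The 6 extra days are Saturday, Sunday, Monday, Tuesday, Wednesday, Thursday — 2 of them qualify.
Total: 140 + 2 = 142.

142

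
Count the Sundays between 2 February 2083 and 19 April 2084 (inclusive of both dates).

2 February 2083 is a Tuesday.
The range spans 443 days (inclusive of both endpoints).
443 = 7 × 63 + 2, so there are 63 full weeks plus 2 extra days.
Each full week contributes one Sunday: 63 so far.
The 2 extra days are Tue, Wed — none qualify.
Total: 63 + 0 = 63.

63 Sundays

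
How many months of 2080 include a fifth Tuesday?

5

A month has five Tuesdays exactly when Tuesday falls within its first (length − 28) days.
Jan: 31 days, starts Mon → 5 of Mon, Tue, Wed ✓
Feb: 29 days, starts Thu → 5 of Thu
Mar: 31 days, starts Fri → 5 of Fri, Sat, Sun
Apr: 30 days, starts Mon → 5 of Mon, Tue ✓
May: 31 days, starts Wed → 5 of Wed, Thu, Fri
Jun: 30 days, starts Sat → 5 of Sat, Sun
Jul: 31 days, starts Mon → 5 of Mon, Tue, Wed ✓
Aug: 31 days, starts Thu → 5 of Thu, Fri, Sat
Sep: 30 days, starts Sun → 5 of Sun, Mon
Oct: 31 days, starts Tue → 5 of Tue, Wed, Thu ✓
Nov: 30 days, starts Fri → 5 of Fri, Sat
Dec: 31 days, starts Sun → 5 of Sun, Mon, Tue ✓
Months with five Tuesdays: Jan, Apr, Jul, Oct, Dec.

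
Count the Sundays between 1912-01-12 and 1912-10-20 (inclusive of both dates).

41

1912-01-12 is a Friday.
From 1912-01-12 to 1912-10-20 is 283 days inclusive.
283 = 7 × 40 + 3, so there are 40 full weeks plus 3 extra days.
Each full week contributes one Sunday: 40 so far.
The 3 extra days are Fri, Sat, Sun — 1 of them qualifies.
Total: 40 + 1 = 41.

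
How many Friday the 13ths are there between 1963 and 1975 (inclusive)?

21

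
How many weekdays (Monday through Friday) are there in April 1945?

1945-04-01 is a Sunday.
That's 30 days from start to end, counting both.
30 = 7 × 4 + 2, so there are 4 full weeks plus 2 extra days.
Each full week contributes 5 weekdays (Mon–Fri): 4 × 5 = 20.
The 2 extra days are Sun, Mon — 1 of them qualifies.
Total: 20 + 1 = 21.

21 weekdays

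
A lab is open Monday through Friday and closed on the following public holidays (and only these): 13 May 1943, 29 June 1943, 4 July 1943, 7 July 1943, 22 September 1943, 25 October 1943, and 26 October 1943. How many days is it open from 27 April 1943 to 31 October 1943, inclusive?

128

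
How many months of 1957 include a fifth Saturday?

A month has five Saturdays exactly when Saturday falls within its first (length − 28) days.
Jan: 31 days, starts Tue → 5 of Tue, Wed, Thu
Feb: 28 days, starts Fri → 5 of (none)
Mar: 31 days, starts Fri → 5 of Fri, Sat, Sun ✓
Apr: 30 days, starts Mon → 5 of Mon, Tue
May: 31 days, starts Wed → 5 of Wed, Thu, Fri
Jun: 30 days, starts Sat → 5 of Sat, Sun ✓
Jul: 31 days, starts Mon → 5 of Mon, Tue, Wed
Aug: 31 days, starts Thu → 5 of Thu, Fri, Sat ✓
Sep: 30 days, starts Sun → 5 of Sun, Mon
Oct: 31 days, starts Tue → 5 of Tue, Wed, Thu
Nov: 30 days, starts Fri → 5 of Fri, Sat ✓
Dec: 31 days, starts Sun → 5 of Sun, Mon, Tue
Months with five Saturdays: Mar, Jun, Aug, Nov.

4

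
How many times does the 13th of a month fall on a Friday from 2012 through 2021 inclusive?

19

Friday-the-13ths by year:
2012: Jan, Apr, Jul
2013: Sep, Dec
2014: Jun
2015: Feb, Mar, Nov
2016: May
2017: Jan, Oct
2018: Apr, Jul
2019: Sep, Dec
2020: Mar, Nov
2021: Aug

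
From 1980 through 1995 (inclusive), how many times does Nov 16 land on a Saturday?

2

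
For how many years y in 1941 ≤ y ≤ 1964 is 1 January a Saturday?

3

Day of week of January 1 in each year:
1941: Wed, 1942: Thu, 1943: Fri, 1944: Sat ✓, 1945: Mon, 1946: Tue, 1947: Wed, 1948: Thu, 1949: Sat ✓, 1950: Sun, 1951: Mon, 1952: Tue, 1953: Thu, 1954: Fri, 1955: Sat ✓, 1956: Sun, 1957: Tue, 1958: Wed, 1959: Thu, 1960: Fri, 1961: Sun, 1962: Mon, 1963: Tue, 1964: Wed
Saturdays: 1944, 1949, 1955.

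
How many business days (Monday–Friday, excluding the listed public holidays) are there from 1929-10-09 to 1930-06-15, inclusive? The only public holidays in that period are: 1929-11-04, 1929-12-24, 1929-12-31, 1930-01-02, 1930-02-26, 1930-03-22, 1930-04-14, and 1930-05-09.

1929-10-09 is a Wednesday.
The range spans 250 days (inclusive of both endpoints).
250 = 7 × 35 + 5, so there are 35 full weeks plus 5 extra days.
Each full week contributes 5 weekdays (Mon–Fri): 35 × 5 = 175.
The 5 extra days are Wednesday, Thursday, Friday, Saturday, Sunday — 3 of them qualify.
Total: 175 + 3 = 178.
Holidays: 1929-11-04 (Mon); 1929-12-24 (Tue); 1929-12-31 (Tue); 1930-01-02 (Thu); 1930-02-26 (Wed); 1930-03-22 (Sat); 1930-04-14 (Mon); 1930-05-09 (Fri).
7 of the 8 holidays fall on weekdays; the rest are weekends and were already excluded.
Business days: 178 − 7 = 171.

171 business days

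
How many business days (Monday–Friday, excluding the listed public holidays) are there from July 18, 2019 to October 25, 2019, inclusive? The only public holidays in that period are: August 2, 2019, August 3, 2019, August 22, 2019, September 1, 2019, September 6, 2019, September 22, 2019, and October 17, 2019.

July 18, 2019 is a Thursday.
The range spans 100 days (inclusive of both endpoints).
100 = 7 × 14 + 2, so there are 14 full weeks plus 2 extra days.
Each full week contributes 5 weekdays (Mon–Fri): 14 × 5 = 70.
The 2 extra days are Thu, Fri — 2 of them qualify.
Total: 70 + 2 = 72.
Holidays: August 2, 2019 (Fri); August 3, 2019 (Sat); August 22, 2019 (Thu); September 1, 2019 (Sun); September 6, 2019 (Fri); September 22, 2019 (Sun); October 17, 2019 (Thu).
4 of the 7 holidays fall on weekdays; the rest are weekends and were already excluded.
Business days: 72 − 4 = 68.

68 business days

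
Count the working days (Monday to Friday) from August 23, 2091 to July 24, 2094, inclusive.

762

August 23, 2091 is a Thursday.
The range spans 1067 days (inclusive of both endpoints).
1067 = 7 × 152 + 3, so there are 152 full weeks plus 3 extra days.
Each full week contributes 5 weekdays (Mon–Fri): 152 × 5 = 760.
The 3 extra days are Thu, Fri, Sat — 2 of them qualify.
Total: 760 + 2 = 762.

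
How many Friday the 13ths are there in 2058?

The 13th falls on a Friday when the month's 13th has weekday Fri.
Jan 13 is Sun; Feb 13 is Wed; Mar 13 is Wed; Apr 13 is Sat; May 13 is Mon; Jun 13 is Thu; Jul 13 is Sat; Aug 13 is Tue; Sep 13 is Fri ✓; Oct 13 is Sun; Nov 13 is Wed; Dec 13 is Fri ✓.
Friday the 13ths: Sep, Dec.

2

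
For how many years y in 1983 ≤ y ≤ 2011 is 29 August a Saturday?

Day of week of August 29 in each year:
1983: Mon, 1984: Wed, 1985: Thu, 1986: Fri, 1987: Sat ✓, 1988: Mon, 1989: Tue, 1990: Wed, 1991: Thu, 1992: Sat ✓, 1993: Sun, 1994: Mon, 1995: Tue, 1996: Thu, 1997: Fri, 1998: Sat ✓, 1999: Sun, 2000: Tue, 2001: Wed, 2002: Thu, 2003: Fri, 2004: Sun, 2005: Mon, 2006: Tue, 2007: Wed, 2008: Fri, 2009: Sat ✓, 2010: Sun, 2011: Mon
Saturdays: 1987, 1992, 1998, 2009.

4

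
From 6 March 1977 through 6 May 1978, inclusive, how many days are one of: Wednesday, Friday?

122

6 March 1977 is a Sunday.
That's 427 days from start to end, counting both.
427 = 7 × 61, so the span is exactly 61 full weeks.
Each full week contributes 2 days from the set (Wed, Fri): 61 × 2 = 122.
Total: 122.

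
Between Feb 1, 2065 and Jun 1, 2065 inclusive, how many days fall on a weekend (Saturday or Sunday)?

Feb 1, 2065 is a Sunday.
From Feb 1, 2065 to Jun 1, 2065 is 121 days inclusive.
121 = 7 × 17 + 2, so there are 17 full weeks plus 2 extra days.
Each full week contributes 2 weekend days (Sat, Sun): 17 × 2 = 34.
The 2 extra days are Sunday, Monday — 1 of them qualifies.
Total: 34 + 1 = 35.

35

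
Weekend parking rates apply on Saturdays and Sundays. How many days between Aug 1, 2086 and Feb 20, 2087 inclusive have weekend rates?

58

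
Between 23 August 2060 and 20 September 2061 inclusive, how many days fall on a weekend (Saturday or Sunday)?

112

23 August 2060 is a Monday.
That's 394 days from start to end, counting both.
394 = 7 × 56 + 2, so there are 56 full weeks plus 2 extra days.
Each full week contributes 2 weekend days (Sat, Sun): 56 × 2 = 112.
The 2 extra days are Mon, Tue — none qualify.
Total: 112 + 0 = 112.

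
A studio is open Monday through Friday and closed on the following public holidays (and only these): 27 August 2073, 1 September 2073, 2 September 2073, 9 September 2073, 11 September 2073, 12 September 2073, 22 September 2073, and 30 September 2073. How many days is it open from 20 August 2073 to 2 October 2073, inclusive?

20 August 2073 is a Sunday.
From 20 August 2073 to 2 October 2073 is 44 days inclusive.
44 = 7 × 6 + 2, so there are 6 full weeks plus 2 extra days.
Each full week contributes 5 weekdays (Mon–Fri): 6 × 5 = 30.
The 2 extra days are Sunday, Monday — 1 of them qualifies.
Total: 30 + 1 = 31.
Holidays: 27 August 2073 (Sun); 1 September 2073 (Fri); 2 September 2073 (Sat); 9 September 2073 (Sat); 11 September 2073 (Mon); 12 September 2073 (Tue); 22 September 2073 (Fri); 30 September 2073 (Sat).
4 of the 8 holidays fall on weekdays; the rest are weekends and were already excluded.
Business days: 31 − 4 = 27.

27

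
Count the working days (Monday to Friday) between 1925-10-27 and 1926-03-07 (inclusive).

94 weekdays

1925-10-27 is a Tuesday.
From 1925-10-27 to 1926-03-07 is 132 days inclusive.
132 = 7 × 18 + 6, so there are 18 full weeks plus 6 extra days.
Each full week contributes 5 weekdays (Mon–Fri): 18 × 5 = 90.
The 6 extra days are Tue, Wed, Thu, Fri, Sat, Sun — 4 of them qualify.
Total: 90 + 4 = 94.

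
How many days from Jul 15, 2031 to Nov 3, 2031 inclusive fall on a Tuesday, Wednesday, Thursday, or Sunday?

Jul 15, 2031 is a Tuesday.
The range spans 112 days (inclusive of both endpoints).
112 = 7 × 16, so the span is exactly 16 full weeks.
Each full week contributes 4 days from the set (Tue, Wed, Thu, Sun): 16 × 4 = 64.

64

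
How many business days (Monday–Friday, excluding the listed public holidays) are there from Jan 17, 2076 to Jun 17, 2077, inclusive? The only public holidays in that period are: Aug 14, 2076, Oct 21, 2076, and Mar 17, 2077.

Jan 17, 2076 is a Friday.
The range spans 518 days (inclusive of both endpoints).
518 = 7 × 74, so the span is exactly 74 full weeks.
Each full week contributes 5 weekdays (Mon–Fri): 74 × 5 = 370.
Holidays: Aug 14, 2076 (Fri); Oct 21, 2076 (Wed); Mar 17, 2077 (Wed).
All 3 holidays fall on weekdays, so subtract 3.
Business days: 370 − 3 = 367.

367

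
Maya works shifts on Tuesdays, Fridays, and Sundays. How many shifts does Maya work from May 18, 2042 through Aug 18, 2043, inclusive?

May 18, 2042 is a Sunday.
From May 18, 2042 to Aug 18, 2043 is 458 days inclusive.
458 = 7 × 65 + 3, so there are 65 full weeks plus 3 extra days.
Each full week contributes 3 days from the set (Tue, Fri, Sun): 65 × 3 = 195.
The 3 extra days are Sunday, Monday, Tuesday — 2 of them qualify.
Total: 195 + 2 = 197.

197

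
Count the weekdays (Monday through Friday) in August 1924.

Aug 1, 1924 is a Friday.
That's 31 days from start to end, counting both.
31 = 7 × 4 + 3, so there are 4 full weeks plus 3 extra days.
Each full week contributes 5 weekdays (Mon–Fri): 4 × 5 = 20.
The 3 extra days are Fri, Sat, Sun — 1 of them qualifies.
Total: 20 + 1 = 21.

21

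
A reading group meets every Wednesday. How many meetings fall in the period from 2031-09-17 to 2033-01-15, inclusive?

70 Wednesdays

2031-09-17 is a Wednesday.
The range spans 487 days (inclusive of both endpoints).
487 = 7 × 69 + 4, so there are 69 full weeks plus 4 extra days.
Each full week contributes one Wednesday: 69 so far.
The 4 extra days are Wed, Thu, Fri, Sat — 1 of them qualifies.
Total: 69 + 1 = 70.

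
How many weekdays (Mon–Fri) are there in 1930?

261 weekdays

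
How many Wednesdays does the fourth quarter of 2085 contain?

13

October 1, 2085 is a Monday.
From October 1, 2085 to December 31, 2085 is 92 days inclusive.
92 = 7 × 13 + 1, so there are 13 full weeks plus 1 extra day.
Each full week contributes one Wednesday: 13 so far.
The 1 extra day is Monday — none qualify.
Total: 13 + 0 = 13.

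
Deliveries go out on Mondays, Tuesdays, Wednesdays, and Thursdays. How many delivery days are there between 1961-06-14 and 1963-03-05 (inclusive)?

1961-06-14 is a Wednesday.
The range spans 630 days (inclusive of both endpoints).
630 = 7 × 90, so the span is exactly 90 full weeks.
Each full week contributes 4 days from the set (Mon, Tue, Wed, Thu): 90 × 4 = 360.
Total: 360.

360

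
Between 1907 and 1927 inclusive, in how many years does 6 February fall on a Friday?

Day of week of February 6 in each year:
1907: Wed, 1908: Thu, 1909: Sat, 1910: Sun, 1911: Mon, 1912: Tue, 1913: Thu, 1914: Fri ✓, 1915: Sat, 1916: Sun, 1917: Tue, 1918: Wed, 1919: Thu, 1920: Fri ✓, 1921: Sun, 1922: Mon, 1923: Tue, 1924: Wed, 1925: Fri ✓, 1926: Sat, 1927: Sun
Fridays: 1914, 1920, 1925.

3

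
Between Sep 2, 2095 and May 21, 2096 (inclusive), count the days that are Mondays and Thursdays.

75

Sep 2, 2095 is a Friday.
The range spans 263 days (inclusive of both endpoints).
263 = 7 × 37 + 4, so there are 37 full weeks plus 4 extra days.
Each full week contributes 2 days from the set (Mon, Thu): 37 × 2 = 74.
The 4 extra days are Fri, Sat, Sun, Mon — 1 of them qualifies.
Total: 74 + 1 = 75.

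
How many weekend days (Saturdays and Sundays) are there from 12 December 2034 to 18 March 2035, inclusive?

28

12 December 2034 is a Tuesday.
From 12 December 2034 to 18 March 2035 is 97 days inclusive.
97 = 7 × 13 + 6, so there are 13 full weeks plus 6 extra days.
Each full week contributes 2 weekend days (Sat, Sun): 13 × 2 = 26.
The 6 extra days are Tue, Wed, Thu, Fri, Sat, Sun — 2 of them qualify.
Total: 26 + 2 = 28.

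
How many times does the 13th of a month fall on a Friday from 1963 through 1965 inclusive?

Friday-the-13ths by year:
1963: Sep, Dec
1964: Mar, Nov
1965: Aug

5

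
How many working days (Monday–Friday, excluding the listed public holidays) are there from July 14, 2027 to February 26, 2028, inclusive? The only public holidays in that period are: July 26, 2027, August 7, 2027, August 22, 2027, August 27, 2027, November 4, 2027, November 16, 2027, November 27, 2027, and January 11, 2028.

158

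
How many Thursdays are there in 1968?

1968-01-01 is a Monday.
The range spans 366 days (inclusive of both endpoints).
366 = 7 × 52 + 2, so there are 52 full weeks plus 2 extra days.
Each full week contributes one Thursday: 52 so far.
The 2 extra days are Monday, Tuesday — none qualify.
Total: 52 + 0 = 52.

52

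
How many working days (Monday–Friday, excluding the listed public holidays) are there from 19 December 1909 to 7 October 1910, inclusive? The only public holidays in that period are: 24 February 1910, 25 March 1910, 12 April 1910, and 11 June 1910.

19 December 1909 is a Sunday.
From 19 December 1909 to 7 October 1910 is 293 days inclusive.
293 = 7 × 41 + 6, so there are 41 full weeks plus 6 extra days.
Each full week contributes 5 weekdays (Mon–Fri): 41 × 5 = 205.
The 6 extra days are Sunday, Monday, Tuesday, Wednesday, Thursday, Friday — 5 of them qualify.
Total: 205 + 5 = 210.
Holidays: 24 February 1910 (Thu); 25 March 1910 (Fri); 12 April 1910 (Tue); 11 June 1910 (Sat).
3 of the 4 holidays fall on weekdays; the rest are weekends and were already excluded.
Business days: 210 − 3 = 207.

207 working days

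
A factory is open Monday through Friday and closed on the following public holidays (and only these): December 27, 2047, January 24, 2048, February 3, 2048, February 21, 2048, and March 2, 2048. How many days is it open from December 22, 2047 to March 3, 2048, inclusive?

47

December 22, 2047 is a Sunday.
That's 73 days from start to end, counting both.
73 = 7 × 10 + 3, so there are 10 full weeks plus 3 extra days.
Each full week contributes 5 weekdays (Mon–Fri): 10 × 5 = 50.
The 3 extra days are Sunday, Monday, Tuesday — 2 of them qualify.
Total: 50 + 2 = 52.
Holidays: December 27, 2047 (Fri); January 24, 2048 (Fri); February 3, 2048 (Mon); February 21, 2048 (Fri); March 2, 2048 (Mon).
All 5 holidays fall on weekdays, so subtract 5.
Business days: 52 − 5 = 47.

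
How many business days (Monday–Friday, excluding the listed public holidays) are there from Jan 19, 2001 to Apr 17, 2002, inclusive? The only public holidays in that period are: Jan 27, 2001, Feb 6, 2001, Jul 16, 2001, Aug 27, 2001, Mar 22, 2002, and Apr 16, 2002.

319

Jan 19, 2001 is a Friday.
That's 454 days from start to end, counting both.
454 = 7 × 64 + 6, so there are 64 full weeks plus 6 extra days.
Each full week contributes 5 weekdays (Mon–Fri): 64 × 5 = 320.
The 6 extra days are Fri, Sat, Sun, Mon, Tue, Wed — 4 of them qualify.
Total: 320 + 4 = 324.
Holidays: Jan 27, 2001 (Sat); Feb 6, 2001 (Tue); Jul 16, 2001 (Mon); Aug 27, 2001 (Mon); Mar 22, 2002 (Fri); Apr 16, 2002 (Tue).
5 of the 6 holidays fall on weekdays; the rest are weekends and were already excluded.
Business days: 324 − 5 = 319.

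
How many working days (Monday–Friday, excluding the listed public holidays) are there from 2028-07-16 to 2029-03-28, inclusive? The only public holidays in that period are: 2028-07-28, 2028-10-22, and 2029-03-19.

181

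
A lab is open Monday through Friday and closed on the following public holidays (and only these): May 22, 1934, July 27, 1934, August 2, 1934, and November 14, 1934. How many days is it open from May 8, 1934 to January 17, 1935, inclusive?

May 8, 1934 is a Tuesday.
The range spans 255 days (inclusive of both endpoints).
255 = 7 × 36 + 3, so there are 36 full weeks plus 3 extra days.
Each full week contributes 5 weekdays (Mon–Fri): 36 × 5 = 180.
The 3 extra days are Tue, Wed, Thu — 3 of them qualify.
Total: 180 + 3 = 183.
Holidays: May 22, 1934 (Tue); July 27, 1934 (Fri); August 2, 1934 (Thu); November 14, 1934 (Wed).
All 4 holidays fall on weekdays, so subtract 4.
Business days: 183 − 4 = 179.

179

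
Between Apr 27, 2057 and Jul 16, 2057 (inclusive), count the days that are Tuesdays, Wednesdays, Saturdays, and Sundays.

46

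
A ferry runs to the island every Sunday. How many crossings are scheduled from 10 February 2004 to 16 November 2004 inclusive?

40 Sundays

10 February 2004 is a Tuesday.
The range spans 281 days (inclusive of both endpoints).
281 = 7 × 40 + 1, so there are 40 full weeks plus 1 extra day.
Each full week contributes one Sunday: 40 so far.
The 1 extra day is Tuesday — none qualify.
Total: 40 + 0 = 40.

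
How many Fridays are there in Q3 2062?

13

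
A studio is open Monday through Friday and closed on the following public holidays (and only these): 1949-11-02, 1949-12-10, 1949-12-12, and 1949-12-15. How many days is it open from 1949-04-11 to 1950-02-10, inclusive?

217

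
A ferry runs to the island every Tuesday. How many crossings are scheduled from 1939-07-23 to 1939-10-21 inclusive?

1939-07-23 is a Sunday.
The range spans 91 days (inclusive of both endpoints).
91 = 7 × 13, so the span is exactly 13 full weeks.
Each full week contributes one Tuesday: 13 so far.

13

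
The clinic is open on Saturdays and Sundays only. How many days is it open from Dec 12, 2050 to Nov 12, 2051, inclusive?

96

Dec 12, 2050 is a Monday.
That's 336 days from start to end, counting both.
336 = 7 × 48, so the span is exactly 48 full weeks.
Each full week contributes 2 days from the set (Sat, Sun): 48 × 2 = 96.
Total: 96.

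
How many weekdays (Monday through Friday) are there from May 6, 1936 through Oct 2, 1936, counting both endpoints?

108 weekdays

May 6, 1936 is a Wednesday.
The range spans 150 days (inclusive of both endpoints).
150 = 7 × 21 + 3, so there are 21 full weeks plus 3 extra days.
Each full week contributes 5 weekdays (Mon–Fri): 21 × 5 = 105.
The 3 extra days are Wednesday, Thursday, Friday — 3 of them qualify.
Total: 105 + 3 = 108.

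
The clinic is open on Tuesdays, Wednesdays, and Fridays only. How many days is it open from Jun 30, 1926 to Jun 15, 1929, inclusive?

Jun 30, 1926 is a Wednesday.
The range spans 1082 days (inclusive of both endpoints).
1082 = 7 × 154 + 4, so there are 154 full weeks plus 4 extra days.
Each full week contributes 3 days from the set (Tue, Wed, Fri): 154 × 3 = 462.
The 4 extra days are Wednesday, Thursday, Friday, Saturday — 2 of them qualify.
Total: 462 + 2 = 464.

464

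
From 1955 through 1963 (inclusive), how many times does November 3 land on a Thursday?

2

Day of week of November 3 in each year:
1955: Thu ✓, 1956: Sat, 1957: Sun, 1958: Mon, 1959: Tue, 1960: Thu ✓, 1961: Fri, 1962: Sat, 1963: Sun
Thursdays: 1955, 1960.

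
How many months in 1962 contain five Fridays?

4

A month has five Fridays exactly when Friday falls within its first (length − 28) days.
Jan: 31 days, starts Mon → 5 of Mon, Tue, Wed
Feb: 28 days, starts Thu → 5 of (none)
Mar: 31 days, starts Thu → 5 of Thu, Fri, Sat ✓
Apr: 30 days, starts Sun → 5 of Sun, Mon
May: 31 days, starts Tue → 5 of Tue, Wed, Thu
Jun: 30 days, starts Fri → 5 of Fri, Sat ✓
Jul: 31 days, starts Sun → 5 of Sun, Mon, Tue
Aug: 31 days, starts Wed → 5 of Wed, Thu, Fri ✓
Sep: 30 days, starts Sat → 5 of Sat, Sun
Oct: 31 days, starts Mon → 5 of Mon, Tue, Wed
Nov: 30 days, starts Thu → 5 of Thu, Fri ✓
Dec: 31 days, starts Sat → 5 of Sat, Sun, Mon
Months with five Fridays: Mar, Jun, Aug, Nov.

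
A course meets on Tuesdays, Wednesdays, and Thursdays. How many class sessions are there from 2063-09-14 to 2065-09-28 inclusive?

318

2063-09-14 is a Friday.
That's 746 days from start to end, counting both.
746 = 7 × 106 + 4, so there are 106 full weeks plus 4 extra days.
Each full week contributes 3 days from the set (Tue, Wed, Thu): 106 × 3 = 318.
The 4 extra days are Fri, Sat, Sun, Mon — none qualify.
Total: 318 + 0 = 318.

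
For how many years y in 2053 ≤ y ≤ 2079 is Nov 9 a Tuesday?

Day of week of November 9 in each year:
2053: Sun, 2054: Mon, 2055: Tue ✓, 2056: Thu, 2057: Fri, 2058: Sat, 2059: Sun, 2060: Tue ✓, 2061: Wed, 2062: Thu, 2063: Fri, 2064: Sun, 2065: Mon, 2066: Tue ✓, 2067: Wed, 2068: Fri, 2069: Sat, 2070: Sun, 2071: Mon, 2072: Wed, 2073: Thu, 2074: Fri, 2075: Sat, 2076: Mon, 2077: Tue ✓, 2078: Wed, 2079: Thu
Tuesdays: 2055, 2060, 2066, 2077.

4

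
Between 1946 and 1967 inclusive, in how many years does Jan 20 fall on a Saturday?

Day of week of January 20 in each year:
1946: Sun, 1947: Mon, 1948: Tue, 1949: Thu, 1950: Fri, 1951: Sat ✓, 1952: Sun, 1953: Tue, 1954: Wed, 1955: Thu, 1956: Fri, 1957: Sun, 1958: Mon, 1959: Tue, 1960: Wed, 1961: Fri, 1962: Sat ✓, 1963: Sun, 1964: Mon, 1965: Wed, 1966: Thu, 1967: Fri
Saturdays: 1951, 1962.

2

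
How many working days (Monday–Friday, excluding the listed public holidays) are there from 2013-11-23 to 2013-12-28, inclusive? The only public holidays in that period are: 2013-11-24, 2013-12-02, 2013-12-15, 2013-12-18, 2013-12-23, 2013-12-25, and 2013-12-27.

20 working days

2013-11-23 is a Saturday.
The range spans 36 days (inclusive of both endpoints).
36 = 7 × 5 + 1, so there are 5 full weeks plus 1 extra day.
Each full week contributes 5 weekdays (Mon–Fri): 5 × 5 = 25.
The 1 extra day is Sat — none qualify.
Total: 25 + 0 = 25.
Holidays: 2013-11-24 (Sun); 2013-12-02 (Mon); 2013-12-15 (Sun); 2013-12-18 (Wed); 2013-12-23 (Mon); 2013-12-25 (Wed); 2013-12-27 (Fri).
5 of the 7 holidays fall on weekdays; the rest are weekends and were already excluded.
Business days: 25 − 5 = 20.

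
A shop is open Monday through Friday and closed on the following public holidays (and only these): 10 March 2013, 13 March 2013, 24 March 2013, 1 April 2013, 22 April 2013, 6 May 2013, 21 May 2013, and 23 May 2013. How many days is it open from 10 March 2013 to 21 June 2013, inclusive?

10 March 2013 is a Sunday.
From 10 March 2013 to 21 June 2013 is 104 days inclusive.
104 = 7 × 14 + 6, so there are 14 full weeks plus 6 extra days.
Each full week contributes 5 weekdays (Mon–Fri): 14 × 5 = 70.
The 6 extra days are Sun, Mon, Tue, Wed, Thu, Fri — 5 of them qualify.
Total: 70 + 5 = 75.
Holidays: 10 March 2013 (Sun); 13 March 2013 (Wed); 24 March 2013 (Sun); 1 April 2013 (Mon); 22 April 2013 (Mon); 6 May 2013 (Mon); 21 May 2013 (Tue); 23 May 2013 (Thu).
6 of the 8 holidays fall on weekdays; the rest are weekends and were already excluded.
Business days: 75 − 6 = 69.

69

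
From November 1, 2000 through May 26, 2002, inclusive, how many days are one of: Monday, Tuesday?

162

November 1, 2000 is a Wednesday.
The range spans 572 days (inclusive of both endpoints).
572 = 7 × 81 + 5, so there are 81 full weeks plus 5 extra days.
Each full week contributes 2 days from the set (Mon, Tue): 81 × 2 = 162.
The 5 extra days are Wed, Thu, Fri, Sat, Sun — none qualify.
Total: 162 + 0 = 162.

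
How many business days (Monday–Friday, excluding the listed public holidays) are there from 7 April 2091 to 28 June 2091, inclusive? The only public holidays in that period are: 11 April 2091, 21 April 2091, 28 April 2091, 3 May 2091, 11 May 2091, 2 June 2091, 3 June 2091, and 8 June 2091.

55

7 April 2091 is a Saturday.
From 7 April 2091 to 28 June 2091 is 83 days inclusive.
83 = 7 × 11 + 6, so there are 11 full weeks plus 6 extra days.
Each full week contributes 5 weekdays (Mon–Fri): 11 × 5 = 55.
The 6 extra days are Saturday, Sunday, Monday, Tuesday, Wednesday, Thursday — 4 of them qualify.
Total: 55 + 4 = 59.
Holidays: 11 April 2091 (Wed); 21 April 2091 (Sat); 28 April 2091 (Sat); 3 May 2091 (Thu); 11 May 2091 (Fri); 2 June 2091 (Sat); 3 June 2091 (Sun); 8 June 2091 (Fri).
4 of the 8 holidays fall on weekdays; the rest are weekends and were already excluded.
Business days: 59 − 4 = 55.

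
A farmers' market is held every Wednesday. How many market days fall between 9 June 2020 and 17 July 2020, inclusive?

6 Wednesdays

9 June 2020 is a Tuesday.
That's 39 days from start to end, counting both.
39 = 7 × 5 + 4, so there are 5 full weeks plus 4 extra days.
Each full week contributes one Wednesday: 5 so far.
The 4 extra days are Tuesday, Wednesday, Thursday, Friday — 1 of them qualifies.
Total: 5 + 1 = 6.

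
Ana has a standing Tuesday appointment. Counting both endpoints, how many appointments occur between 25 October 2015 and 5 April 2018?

128

25 October 2015 is a Sunday.
The range spans 894 days (inclusive of both endpoints).
894 = 7 × 127 + 5, so there are 127 full weeks plus 5 extra days.
Each full week contributes one Tuesday: 127 so far.
The 5 extra days are Sunday, Monday, Tuesday, Wednesday, Thursday — 1 of them qualifies.
Total: 127 + 1 = 128.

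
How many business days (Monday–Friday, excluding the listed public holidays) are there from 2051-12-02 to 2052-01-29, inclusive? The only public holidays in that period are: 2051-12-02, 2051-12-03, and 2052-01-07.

41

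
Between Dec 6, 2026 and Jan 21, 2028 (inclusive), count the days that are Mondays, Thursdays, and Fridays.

177

Dec 6, 2026 is a Sunday.
That's 412 days from start to end, counting both.
412 = 7 × 58 + 6, so there are 58 full weeks plus 6 extra days.
Each full week contributes 3 days from the set (Mon, Thu, Fri): 58 × 3 = 174.
The 6 extra days are Sunday, Monday, Tuesday, Wednesday, Thursday, Friday — 3 of them qualify.
Total: 174 + 3 = 177.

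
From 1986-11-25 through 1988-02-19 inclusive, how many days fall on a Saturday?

64 Saturdays

1986-11-25 is a Tuesday.
That's 452 days from start to end, counting both.
452 = 7 × 64 + 4, so there are 64 full weeks plus 4 extra days.
Each full week contributes one Saturday: 64 so far.
The 4 extra days are Tuesday, Wednesday, Thursday, Friday — none qualify.
Total: 64 + 0 = 64.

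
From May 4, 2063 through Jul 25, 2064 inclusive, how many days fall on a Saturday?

64 Saturdays

May 4, 2063 is a Friday.
The range spans 449 days (inclusive of both endpoints).
449 = 7 × 64 + 1, so there are 64 full weeks plus 1 extra day.
Each full week contributes one Saturday: 64 so far.
The 1 extra day is Fri — none qualify.
Total: 64 + 0 = 64.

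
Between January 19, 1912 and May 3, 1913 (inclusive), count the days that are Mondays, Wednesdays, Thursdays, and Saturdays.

January 19, 1912 is a Friday.
From January 19, 1912 to May 3, 1913 is 471 days inclusive.
471 = 7 × 67 + 2, so there are 67 full weeks plus 2 extra days.
Each full week contributes 4 days from the set (Mon, Wed, Thu, Sat): 67 × 4 = 268.
The 2 extra days are Fri, Sat — 1 of them qualifies.
Total: 268 + 1 = 269.

269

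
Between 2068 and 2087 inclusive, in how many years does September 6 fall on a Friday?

Day of week of September 6 in each year:
2068: Thu, 2069: Fri ✓, 2070: Sat, 2071: Sun, 2072: Tue, 2073: Wed, 2074: Thu, 2075: Fri ✓, 2076: Sun, 2077: Mon, 2078: Tue, 2079: Wed, 2080: Fri ✓, 2081: Sat, 2082: Sun, 2083: Mon, 2084: Wed, 2085: Thu, 2086: Fri ✓, 2087: Sat
Fridays: 2069, 2075, 2080, 2086.

4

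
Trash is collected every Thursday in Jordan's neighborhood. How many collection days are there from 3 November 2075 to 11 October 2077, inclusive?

3 November 2075 is a Sunday.
From 3 November 2075 to 11 October 2077 is 709 days inclusive.
709 = 7 × 101 + 2, so there are 101 full weeks plus 2 extra days.
Each full week contributes one Thursday: 101 so far.
The 2 extra days are Sun, Mon — none qualify.
Total: 101 + 0 = 101.

101 Thursdays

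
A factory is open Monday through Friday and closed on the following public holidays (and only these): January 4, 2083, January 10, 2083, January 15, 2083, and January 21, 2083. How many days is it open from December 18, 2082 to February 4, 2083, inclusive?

32 working days

December 18, 2082 is a Friday.
That's 49 days from start to end, counting both.
49 = 7 × 7, so the span is exactly 7 full weeks.
Each full week contributes 5 weekdays (Mon–Fri): 7 × 5 = 35.
Total: 35.
Holidays: January 4, 2083 (Mon); January 10, 2083 (Sun); January 15, 2083 (Fri); January 21, 2083 (Thu).
3 of the 4 holidays fall on weekdays; the rest are weekends and were already excluded.
Business days: 35 − 3 = 32.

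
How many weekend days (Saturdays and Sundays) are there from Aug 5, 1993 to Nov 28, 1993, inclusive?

Aug 5, 1993 is a Thursday.
From Aug 5, 1993 to Nov 28, 1993 is 116 days inclusive.
116 = 7 × 16 + 4, so there are 16 full weeks plus 4 extra days.
Each full week contributes 2 weekend days (Sat, Sun): 16 × 2 = 32.
The 4 extra days are Thursday, Friday, Saturday, Sunday — 2 of them qualify.
Total: 32 + 2 = 34.

34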